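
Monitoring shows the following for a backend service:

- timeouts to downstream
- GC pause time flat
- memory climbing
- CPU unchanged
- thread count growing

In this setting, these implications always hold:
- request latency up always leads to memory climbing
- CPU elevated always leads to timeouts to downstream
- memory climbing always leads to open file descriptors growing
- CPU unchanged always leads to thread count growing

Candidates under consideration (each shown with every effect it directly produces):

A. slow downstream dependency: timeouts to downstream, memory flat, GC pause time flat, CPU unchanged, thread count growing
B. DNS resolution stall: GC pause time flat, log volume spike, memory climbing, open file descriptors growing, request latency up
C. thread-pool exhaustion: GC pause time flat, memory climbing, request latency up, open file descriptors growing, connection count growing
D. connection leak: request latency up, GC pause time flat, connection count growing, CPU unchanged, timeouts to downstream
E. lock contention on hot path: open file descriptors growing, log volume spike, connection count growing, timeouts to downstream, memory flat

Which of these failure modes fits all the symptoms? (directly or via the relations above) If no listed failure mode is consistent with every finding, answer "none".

Testing each hypothesis:
(A) slow downstream dependency — timeouts to downstream match; GC pause time flat match; memory climbing miss; CPU unchanged match; thread count growing match
(B) DNS resolution stall — does not account for timeouts to downstream, CPU unchanged, thread count growing
(C) thread-pool exhaustion — does not account for timeouts to downstream, CPU unchanged, thread count growing
(D) connection leak — timeouts to downstream match; GC pause time flat match; memory climbing match (through request latency up → memory climbing); CPU unchanged match; thread count growing match (through CPU unchanged → thread count growing)
(E) lock contention on hot path — timeouts to downstream match; GC pause time flat miss; memory climbing miss; CPU unchanged miss; thread count growing miss
(D) alone accounts for all the evidence.

D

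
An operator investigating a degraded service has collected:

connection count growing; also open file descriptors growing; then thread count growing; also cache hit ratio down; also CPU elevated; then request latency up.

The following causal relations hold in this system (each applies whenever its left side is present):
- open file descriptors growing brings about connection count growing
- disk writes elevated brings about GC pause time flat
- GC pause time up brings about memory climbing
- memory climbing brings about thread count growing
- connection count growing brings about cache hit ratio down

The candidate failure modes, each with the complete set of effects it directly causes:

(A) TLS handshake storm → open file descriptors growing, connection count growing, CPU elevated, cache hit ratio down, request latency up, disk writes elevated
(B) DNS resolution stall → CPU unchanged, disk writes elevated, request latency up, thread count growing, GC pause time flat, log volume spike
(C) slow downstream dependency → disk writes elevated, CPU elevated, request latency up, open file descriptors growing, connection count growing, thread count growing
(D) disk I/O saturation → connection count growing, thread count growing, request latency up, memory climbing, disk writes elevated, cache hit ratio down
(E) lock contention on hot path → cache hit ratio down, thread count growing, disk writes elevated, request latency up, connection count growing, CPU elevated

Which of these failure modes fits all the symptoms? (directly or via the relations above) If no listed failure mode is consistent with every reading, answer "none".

C

Per-candidate check:
(A) TLS handshake storm — connection count growing +; open file descriptors growing +; thread count growing -; cache hit ratio down +; CPU elevated +; request latency up +
(B) DNS resolution stall — fails on connection count growing, open file descriptors growing, cache hit ratio down, CPU elevated (predicts CPU unchanged, not CPU elevated)
(C) slow downstream dependency — accounts for every observation (cache hit ratio down via connection count growing → cache hit ratio down)
(D) disk I/O saturation — does not account for open file descriptors growing, CPU elevated
(E) lock contention on hot path — connection count growing +; open file descriptors growing -; thread count growing +; cache hit ratio down +; CPU elevated +; request latency up +
Only (C) is consistent with every observation.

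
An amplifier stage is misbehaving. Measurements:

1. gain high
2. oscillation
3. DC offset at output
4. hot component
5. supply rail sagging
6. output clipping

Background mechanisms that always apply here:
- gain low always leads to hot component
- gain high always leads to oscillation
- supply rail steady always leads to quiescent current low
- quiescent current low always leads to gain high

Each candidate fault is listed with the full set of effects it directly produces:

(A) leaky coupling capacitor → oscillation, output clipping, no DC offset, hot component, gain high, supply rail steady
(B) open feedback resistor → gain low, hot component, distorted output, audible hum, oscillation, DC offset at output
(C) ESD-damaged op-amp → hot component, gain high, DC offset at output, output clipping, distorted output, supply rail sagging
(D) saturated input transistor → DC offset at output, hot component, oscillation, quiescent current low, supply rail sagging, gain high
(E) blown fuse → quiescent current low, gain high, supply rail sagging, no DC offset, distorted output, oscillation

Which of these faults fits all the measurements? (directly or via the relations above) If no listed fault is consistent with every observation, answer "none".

C

Checking each candidate against the observations:
(A) leaky coupling capacitor — gain high match; oscillation match; DC offset at output miss; hot component match; supply rail sagging miss; output clipping match
(B) open feedback resistor — gain high miss; oscillation match; DC offset at output match; hot component match; supply rail sagging miss; output clipping miss
(C) ESD-damaged op-amp — accounts for every observation (oscillation by gain high → oscillation)
(D) saturated input transistor — gain high match; oscillation match; DC offset at output match; hot component match; supply rail sagging match; output clipping miss
(E) blown fuse — gain high match; oscillation match; DC offset at output miss; hot component miss; supply rail sagging match; output clipping miss
(C) is the only candidate with no mismatches.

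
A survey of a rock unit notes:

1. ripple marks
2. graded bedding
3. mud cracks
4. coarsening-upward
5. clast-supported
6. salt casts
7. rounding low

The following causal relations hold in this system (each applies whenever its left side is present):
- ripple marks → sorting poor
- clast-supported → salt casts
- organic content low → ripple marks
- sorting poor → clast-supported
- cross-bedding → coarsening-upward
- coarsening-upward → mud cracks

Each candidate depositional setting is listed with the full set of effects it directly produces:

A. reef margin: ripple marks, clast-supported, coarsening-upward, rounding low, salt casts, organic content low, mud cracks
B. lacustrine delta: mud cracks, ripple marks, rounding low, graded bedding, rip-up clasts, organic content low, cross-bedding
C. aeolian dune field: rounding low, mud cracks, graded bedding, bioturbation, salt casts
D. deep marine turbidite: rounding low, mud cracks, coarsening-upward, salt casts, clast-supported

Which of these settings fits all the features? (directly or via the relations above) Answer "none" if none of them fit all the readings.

B

Testing each hypothesis:
(A) reef margin — ripple marks match; graded bedding miss; mud cracks match; coarsening-upward match; clast-supported match; salt casts match; rounding low match
(B) lacustrine delta — ripple marks match; graded bedding match; mud cracks match; coarsening-upward match (via cross-bedding → coarsening-upward); clast-supported match (via ripple marks → sorting poor → clast-supported); salt casts match (via ripple marks → sorting poor → clast-supported → salt casts); rounding low match
(C) aeolian dune field — does not account for ripple marks, coarsening-upward, clast-supported
(D) deep marine turbidite — ripple marks miss; graded bedding miss; mud cracks match; coarsening-upward match; clast-supported match; salt casts match; rounding low match
Only (B) is consistent with every observation.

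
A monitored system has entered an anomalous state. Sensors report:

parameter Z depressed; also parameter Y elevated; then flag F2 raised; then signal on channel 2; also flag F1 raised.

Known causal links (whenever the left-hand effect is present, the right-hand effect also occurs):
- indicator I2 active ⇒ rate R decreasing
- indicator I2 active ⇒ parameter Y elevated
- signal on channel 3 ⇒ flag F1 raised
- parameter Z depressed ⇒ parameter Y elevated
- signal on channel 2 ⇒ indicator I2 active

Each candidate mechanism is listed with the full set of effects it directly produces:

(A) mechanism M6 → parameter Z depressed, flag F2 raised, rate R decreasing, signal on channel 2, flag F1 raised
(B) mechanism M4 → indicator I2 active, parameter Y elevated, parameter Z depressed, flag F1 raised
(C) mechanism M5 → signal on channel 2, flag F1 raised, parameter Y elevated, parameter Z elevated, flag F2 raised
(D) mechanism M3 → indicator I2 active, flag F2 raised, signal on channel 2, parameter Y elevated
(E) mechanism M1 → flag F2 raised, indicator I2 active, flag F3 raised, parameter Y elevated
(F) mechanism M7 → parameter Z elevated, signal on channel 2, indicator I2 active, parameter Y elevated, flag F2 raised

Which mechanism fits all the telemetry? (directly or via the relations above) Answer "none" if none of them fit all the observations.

A

Per-candidate check:
(A) mechanism M6 — accounts for every observation (parameter Y elevated through parameter Z depressed → parameter Y elevated)
(B) mechanism M4 — does not account for flag F2 raised, signal on channel 2
(C) mechanism M5 — parameter Z depressed ✗; parameter Y elevated ✓; flag F2 raised ✓; signal on channel 2 ✓; flag F1 raised ✓
(D) mechanism M3 — parameter Z depressed ✗; parameter Y elevated ✓; flag F2 raised ✓; signal on channel 2 ✓; flag F1 raised ✗
(E) mechanism M1 — does not account for parameter Z depressed, signal on channel 2, flag F1 raised
(F) mechanism M7 — parameter Z depressed ✗; parameter Y elevated ✓; flag F2 raised ✓; signal on channel 2 ✓; flag F1 raised ✗
Only (A) is consistent with every observation.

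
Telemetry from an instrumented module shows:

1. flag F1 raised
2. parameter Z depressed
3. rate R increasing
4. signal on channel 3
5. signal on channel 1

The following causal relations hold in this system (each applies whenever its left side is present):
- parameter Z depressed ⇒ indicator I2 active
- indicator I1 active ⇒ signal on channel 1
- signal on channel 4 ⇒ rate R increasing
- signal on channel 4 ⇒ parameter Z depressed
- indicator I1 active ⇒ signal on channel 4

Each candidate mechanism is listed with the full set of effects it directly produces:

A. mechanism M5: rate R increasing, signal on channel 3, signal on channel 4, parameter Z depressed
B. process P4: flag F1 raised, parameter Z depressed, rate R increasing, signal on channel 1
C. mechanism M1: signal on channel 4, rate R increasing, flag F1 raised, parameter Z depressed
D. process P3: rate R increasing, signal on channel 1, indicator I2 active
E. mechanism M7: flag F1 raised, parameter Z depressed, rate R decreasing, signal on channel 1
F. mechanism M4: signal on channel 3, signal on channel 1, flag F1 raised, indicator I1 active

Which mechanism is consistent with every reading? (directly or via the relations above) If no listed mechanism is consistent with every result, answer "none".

F

Testing each hypothesis:
(A) mechanism M5 — flag F1 raised miss; parameter Z depressed match; rate R increasing match; signal on channel 3 match; signal on channel 1 miss
(B) process P4 — flag F1 raised match; parameter Z depressed match; rate R increasing match; signal on channel 3 miss; signal on channel 1 match
(C) mechanism M1 — does not account for signal on channel 3, signal on channel 1
(D) process P3 — flag F1 raised miss; parameter Z depressed miss; rate R increasing match; signal on channel 3 miss; signal on channel 1 match
(E) mechanism M7 — flag F1 raised match; parameter Z depressed match; rate R increasing miss; signal on channel 3 miss; signal on channel 1 match
(F) mechanism M4 — accounts for every observation (parameter Z depressed by indicator I1 active → signal on channel 4 → parameter Z depressed)
Only (F) is consistent with every observation.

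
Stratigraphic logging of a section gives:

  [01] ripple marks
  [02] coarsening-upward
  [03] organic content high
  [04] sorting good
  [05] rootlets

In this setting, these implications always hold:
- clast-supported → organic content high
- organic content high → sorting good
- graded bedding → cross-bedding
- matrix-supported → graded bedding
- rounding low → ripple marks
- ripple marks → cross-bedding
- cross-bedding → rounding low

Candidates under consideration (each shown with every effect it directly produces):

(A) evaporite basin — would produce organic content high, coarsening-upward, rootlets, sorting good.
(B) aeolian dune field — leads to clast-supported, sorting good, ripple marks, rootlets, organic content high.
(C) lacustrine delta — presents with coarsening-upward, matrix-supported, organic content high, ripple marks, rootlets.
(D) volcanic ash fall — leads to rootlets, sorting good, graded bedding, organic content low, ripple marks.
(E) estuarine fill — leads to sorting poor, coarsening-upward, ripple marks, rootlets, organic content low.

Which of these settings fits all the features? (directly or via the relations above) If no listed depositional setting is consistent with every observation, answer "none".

C

Testing each hypothesis:
(A) evaporite basin — ripple marks ✗; coarsening-upward ✓; organic content high ✓; sorting good ✓; rootlets ✓
(B) aeolian dune field — ripple marks ✓; coarsening-upward ✗; organic content high ✓; sorting good ✓; rootlets ✓
(C) lacustrine delta — accounts for every observation (sorting good by organic content high → sorting good)
(D) volcanic ash fall — ripple marks ✓; coarsening-upward ✗; organic content high ✗; sorting good ✓; rootlets ✓
(E) estuarine fill — fails on organic content high, sorting good (predicts organic content low, not organic content high; predicts sorting poor, not sorting good)
(C) is the only candidate with no mismatches.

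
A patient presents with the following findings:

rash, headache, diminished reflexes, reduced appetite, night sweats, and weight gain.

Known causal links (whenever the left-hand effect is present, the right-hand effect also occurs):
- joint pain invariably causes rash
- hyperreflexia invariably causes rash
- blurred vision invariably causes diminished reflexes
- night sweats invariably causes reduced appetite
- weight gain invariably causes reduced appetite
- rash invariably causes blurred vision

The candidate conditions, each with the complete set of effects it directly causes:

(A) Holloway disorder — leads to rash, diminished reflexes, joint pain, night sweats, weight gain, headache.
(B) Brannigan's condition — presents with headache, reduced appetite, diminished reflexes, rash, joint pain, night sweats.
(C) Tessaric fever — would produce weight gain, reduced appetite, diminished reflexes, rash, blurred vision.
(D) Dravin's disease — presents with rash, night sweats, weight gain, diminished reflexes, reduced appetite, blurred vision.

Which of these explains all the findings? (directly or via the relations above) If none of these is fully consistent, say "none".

Testing each hypothesis:
(A) Holloway disorder — accounts for every observation (reduced appetite via weight gain → reduced appetite)
(B) Brannigan's condition — rash yes; headache yes; diminished reflexes yes; reduced appetite yes; night sweats yes; weight gain NO
(C) Tessaric fever — does not account for headache, night sweats
(D) Dravin's disease — does not account for headache
(A) alone accounts for all the evidence.

A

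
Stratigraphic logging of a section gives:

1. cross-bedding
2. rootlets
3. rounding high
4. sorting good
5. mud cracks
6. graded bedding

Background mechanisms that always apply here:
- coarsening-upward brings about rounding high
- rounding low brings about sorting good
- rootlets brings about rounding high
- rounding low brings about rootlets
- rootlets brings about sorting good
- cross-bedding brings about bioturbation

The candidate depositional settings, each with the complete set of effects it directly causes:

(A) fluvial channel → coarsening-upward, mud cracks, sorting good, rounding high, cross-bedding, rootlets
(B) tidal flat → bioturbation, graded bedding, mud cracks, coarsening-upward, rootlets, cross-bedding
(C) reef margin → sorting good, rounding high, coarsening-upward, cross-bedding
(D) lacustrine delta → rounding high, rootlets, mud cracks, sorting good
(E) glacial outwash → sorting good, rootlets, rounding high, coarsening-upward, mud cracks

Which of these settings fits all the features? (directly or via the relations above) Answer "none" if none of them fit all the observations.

B

Per-candidate check:
(A) fluvial channel — does not account for graded bedding
(B) tidal flat — accounts for every observation (rounding high through rootlets → rounding high)
(C) reef margin — cross-bedding ✓; rootlets ✗; rounding high ✓; sorting good ✓; mud cracks ✗; graded bedding ✗
(D) lacustrine delta — cross-bedding ✗; rootlets ✓; rounding high ✓; sorting good ✓; mud cracks ✓; graded bedding ✗
(E) glacial outwash — does not account for cross-bedding, graded bedding
(B) alone accounts for all the evidence.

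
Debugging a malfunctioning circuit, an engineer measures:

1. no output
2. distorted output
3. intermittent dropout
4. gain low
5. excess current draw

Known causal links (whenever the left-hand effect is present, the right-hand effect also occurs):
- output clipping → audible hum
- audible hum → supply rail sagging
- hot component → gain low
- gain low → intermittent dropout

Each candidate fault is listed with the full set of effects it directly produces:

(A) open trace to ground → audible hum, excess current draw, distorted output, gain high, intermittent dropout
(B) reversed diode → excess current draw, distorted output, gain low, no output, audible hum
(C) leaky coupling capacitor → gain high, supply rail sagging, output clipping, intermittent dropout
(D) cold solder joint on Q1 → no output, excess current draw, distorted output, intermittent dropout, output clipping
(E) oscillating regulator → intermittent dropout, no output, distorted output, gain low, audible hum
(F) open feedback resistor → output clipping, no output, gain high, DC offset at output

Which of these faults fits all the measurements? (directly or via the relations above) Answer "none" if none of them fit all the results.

For each candidate, compare predicted effects to what was observed:
(A) open trace to ground — fails on no output, gain low (predicts gain high, not gain low)
(B) reversed diode — no output +; distorted output +; intermittent dropout + (by gain low → intermittent dropout); gain low +; excess current draw +
(C) leaky coupling capacitor — fails on no output, distorted output, gain low, excess current draw (predicts gain high, not gain low)
(D) cold solder joint on Q1 — no output +; distorted output +; intermittent dropout +; gain low -; excess current draw +
(E) oscillating regulator — does not account for excess current draw
(F) open feedback resistor — fails on distorted output, intermittent dropout, gain low, excess current draw (predicts gain high, not gain low)
Only (B) is consistent with every observation.

B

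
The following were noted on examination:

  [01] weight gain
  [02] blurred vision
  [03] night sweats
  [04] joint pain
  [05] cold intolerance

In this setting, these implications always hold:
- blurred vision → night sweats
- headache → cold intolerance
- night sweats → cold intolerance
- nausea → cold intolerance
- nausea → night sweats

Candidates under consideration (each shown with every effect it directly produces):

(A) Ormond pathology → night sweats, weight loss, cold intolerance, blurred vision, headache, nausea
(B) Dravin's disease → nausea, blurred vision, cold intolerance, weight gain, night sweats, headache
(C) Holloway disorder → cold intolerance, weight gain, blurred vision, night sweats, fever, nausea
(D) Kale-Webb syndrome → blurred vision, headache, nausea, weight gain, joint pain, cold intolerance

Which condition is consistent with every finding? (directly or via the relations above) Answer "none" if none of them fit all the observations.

D

Checking each candidate against the observations:
(A) Ormond pathology — fails on weight gain, joint pain (predicts weight loss, not weight gain)
(B) Dravin's disease — does not account for joint pain
(C) Holloway disorder — weight gain +; blurred vision +; night sweats +; joint pain -; cold intolerance +
(D) Kale-Webb syndrome — weight gain +; blurred vision +; night sweats + (via blurred vision → night sweats); joint pain +; cold intolerance +
(D) alone accounts for all the evidence.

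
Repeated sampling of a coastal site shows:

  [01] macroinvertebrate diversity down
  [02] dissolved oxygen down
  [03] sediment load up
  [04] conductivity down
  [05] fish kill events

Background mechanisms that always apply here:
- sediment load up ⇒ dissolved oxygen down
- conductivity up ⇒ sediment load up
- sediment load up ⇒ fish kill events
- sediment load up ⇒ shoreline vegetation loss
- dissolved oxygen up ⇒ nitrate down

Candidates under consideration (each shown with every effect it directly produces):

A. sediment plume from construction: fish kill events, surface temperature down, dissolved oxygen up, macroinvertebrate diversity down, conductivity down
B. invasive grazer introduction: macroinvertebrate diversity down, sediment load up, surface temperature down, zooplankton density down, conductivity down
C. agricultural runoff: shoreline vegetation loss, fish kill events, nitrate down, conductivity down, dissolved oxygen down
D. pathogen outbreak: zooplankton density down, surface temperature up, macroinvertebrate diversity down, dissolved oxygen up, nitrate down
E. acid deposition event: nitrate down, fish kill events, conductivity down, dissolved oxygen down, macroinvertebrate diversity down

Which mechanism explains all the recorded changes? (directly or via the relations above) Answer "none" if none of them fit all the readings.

Checking each candidate against the observations:
(A) sediment plume from construction — macroinvertebrate diversity down ✓; dissolved oxygen down ✗; sediment load up ✗; conductivity down ✓; fish kill events ✓
(B) invasive grazer introduction — accounts for every observation (dissolved oxygen down via sediment load up → dissolved oxygen down)
(C) agricultural runoff — does not account for macroinvertebrate diversity down, sediment load up
(D) pathogen outbreak — macroinvertebrate diversity down ✓; dissolved oxygen down ✗; sediment load up ✗; conductivity down ✗; fish kill events ✗
(E) acid deposition event — macroinvertebrate diversity down ✓; dissolved oxygen down ✓; sediment load up ✗; conductivity down ✓; fish kill events ✓
Only (B) is consistent with every observation.

B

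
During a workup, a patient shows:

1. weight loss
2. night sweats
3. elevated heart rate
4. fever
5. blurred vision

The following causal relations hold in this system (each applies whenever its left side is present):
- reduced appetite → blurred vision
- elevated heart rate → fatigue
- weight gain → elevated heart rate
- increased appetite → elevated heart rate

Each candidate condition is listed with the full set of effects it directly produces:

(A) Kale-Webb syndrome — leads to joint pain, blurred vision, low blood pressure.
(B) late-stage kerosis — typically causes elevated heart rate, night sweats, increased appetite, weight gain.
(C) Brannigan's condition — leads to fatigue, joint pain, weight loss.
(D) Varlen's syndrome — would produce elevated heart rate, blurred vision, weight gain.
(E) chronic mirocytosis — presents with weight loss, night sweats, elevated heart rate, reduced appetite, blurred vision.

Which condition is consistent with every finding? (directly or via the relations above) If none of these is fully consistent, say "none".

For each candidate, compare predicted effects to what was observed:
(A) Kale-Webb syndrome — weight loss ✗; night sweats ✗; elevated heart rate ✗; fever ✗; blurred vision ✓
(B) late-stage kerosis — weight loss ✗; night sweats ✓; elevated heart rate ✓; fever ✗; blurred vision ✗
(C) Brannigan's condition — weight loss ✓; night sweats ✗; elevated heart rate ✗; fever ✗; blurred vision ✗
(D) Varlen's syndrome — fails on weight loss, night sweats, fever (predicts weight gain, not weight loss)
(E) chronic mirocytosis — does not account for fever
None of the listed candidates fits everything.

none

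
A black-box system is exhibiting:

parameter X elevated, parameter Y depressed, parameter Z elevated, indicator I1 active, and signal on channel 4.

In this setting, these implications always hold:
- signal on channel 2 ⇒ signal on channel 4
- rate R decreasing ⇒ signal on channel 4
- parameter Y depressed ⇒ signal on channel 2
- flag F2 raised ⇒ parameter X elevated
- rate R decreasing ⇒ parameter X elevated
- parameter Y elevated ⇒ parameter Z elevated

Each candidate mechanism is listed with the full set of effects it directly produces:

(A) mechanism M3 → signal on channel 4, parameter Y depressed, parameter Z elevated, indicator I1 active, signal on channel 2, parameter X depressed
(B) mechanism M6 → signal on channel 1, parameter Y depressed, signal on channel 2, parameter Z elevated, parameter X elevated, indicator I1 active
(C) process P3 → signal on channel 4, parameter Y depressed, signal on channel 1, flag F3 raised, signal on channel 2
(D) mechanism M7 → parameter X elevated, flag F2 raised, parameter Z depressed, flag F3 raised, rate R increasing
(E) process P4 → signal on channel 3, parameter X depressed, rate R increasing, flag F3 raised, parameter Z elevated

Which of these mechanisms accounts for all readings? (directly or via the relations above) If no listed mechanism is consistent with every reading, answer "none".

Testing each hypothesis:
(A) mechanism M3 — parameter X elevated -; parameter Y depressed +; parameter Z elevated +; indicator I1 active +; signal on channel 4 +
(B) mechanism M6 — accounts for every observation (signal on channel 4 by signal on channel 2 → signal on channel 4)
(C) process P3 — parameter X elevated -; parameter Y depressed +; parameter Z elevated -; indicator I1 active -; signal on channel 4 +
(D) mechanism M7 — parameter X elevated +; parameter Y depressed -; parameter Z elevated -; indicator I1 active -; signal on channel 4 -
(E) process P4 — fails on parameter X elevated, parameter Y depressed, indicator I1 active, signal on channel 4 (predicts parameter X depressed, not parameter X elevated)
Only (B) is consistent with every observation.

B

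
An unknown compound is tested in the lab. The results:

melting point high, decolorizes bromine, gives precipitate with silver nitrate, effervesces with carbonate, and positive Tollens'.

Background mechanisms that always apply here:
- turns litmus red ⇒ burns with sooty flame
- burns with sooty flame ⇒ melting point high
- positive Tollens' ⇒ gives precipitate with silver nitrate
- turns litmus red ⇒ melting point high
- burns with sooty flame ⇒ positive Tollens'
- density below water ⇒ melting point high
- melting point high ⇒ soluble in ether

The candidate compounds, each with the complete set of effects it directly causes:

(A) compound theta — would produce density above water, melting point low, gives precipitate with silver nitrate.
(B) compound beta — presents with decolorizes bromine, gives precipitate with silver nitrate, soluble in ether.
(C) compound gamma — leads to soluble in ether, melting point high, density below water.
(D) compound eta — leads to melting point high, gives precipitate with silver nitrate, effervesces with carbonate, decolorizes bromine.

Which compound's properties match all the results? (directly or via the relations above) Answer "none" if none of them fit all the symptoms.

none

Testing each hypothesis:
(A) compound theta — melting point high ✗; decolorizes bromine ✗; gives precipitate with silver nitrate ✓; effervesces with carbonate ✗; positive Tollens' ✗
(B) compound beta — melting point high ✗; decolorizes bromine ✓; gives precipitate with silver nitrate ✓; effervesces with carbonate ✗; positive Tollens' ✗
(C) compound gamma — melting point high ✓; decolorizes bromine ✗; gives precipitate with silver nitrate ✗; effervesces with carbonate ✗; positive Tollens' ✗
(D) compound eta — does not account for positive Tollens'
No candidate is consistent with all observations.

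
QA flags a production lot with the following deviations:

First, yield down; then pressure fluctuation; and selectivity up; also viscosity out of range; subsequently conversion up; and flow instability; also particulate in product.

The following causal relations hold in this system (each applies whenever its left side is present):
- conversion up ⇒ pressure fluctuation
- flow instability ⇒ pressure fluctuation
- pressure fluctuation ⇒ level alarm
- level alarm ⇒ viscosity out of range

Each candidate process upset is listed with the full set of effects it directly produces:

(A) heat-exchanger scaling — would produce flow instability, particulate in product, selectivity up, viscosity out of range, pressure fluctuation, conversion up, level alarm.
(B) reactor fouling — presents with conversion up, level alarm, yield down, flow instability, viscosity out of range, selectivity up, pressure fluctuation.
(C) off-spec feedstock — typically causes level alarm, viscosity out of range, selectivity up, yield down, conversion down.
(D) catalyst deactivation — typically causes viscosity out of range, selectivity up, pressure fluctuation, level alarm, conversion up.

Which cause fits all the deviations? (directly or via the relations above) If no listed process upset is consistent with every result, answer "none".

none

Checking each candidate against the observations:
(A) heat-exchanger scaling — does not account for yield down
(B) reactor fouling — does not account for particulate in product
(C) off-spec feedstock — yield down yes; pressure fluctuation NO; selectivity up yes; viscosity out of range yes; conversion up NO; flow instability NO; particulate in product NO
(D) catalyst deactivation — yield down NO; pressure fluctuation yes; selectivity up yes; viscosity out of range yes; conversion up yes; flow instability NO; particulate in product NO
Every candidate fails on at least one observation.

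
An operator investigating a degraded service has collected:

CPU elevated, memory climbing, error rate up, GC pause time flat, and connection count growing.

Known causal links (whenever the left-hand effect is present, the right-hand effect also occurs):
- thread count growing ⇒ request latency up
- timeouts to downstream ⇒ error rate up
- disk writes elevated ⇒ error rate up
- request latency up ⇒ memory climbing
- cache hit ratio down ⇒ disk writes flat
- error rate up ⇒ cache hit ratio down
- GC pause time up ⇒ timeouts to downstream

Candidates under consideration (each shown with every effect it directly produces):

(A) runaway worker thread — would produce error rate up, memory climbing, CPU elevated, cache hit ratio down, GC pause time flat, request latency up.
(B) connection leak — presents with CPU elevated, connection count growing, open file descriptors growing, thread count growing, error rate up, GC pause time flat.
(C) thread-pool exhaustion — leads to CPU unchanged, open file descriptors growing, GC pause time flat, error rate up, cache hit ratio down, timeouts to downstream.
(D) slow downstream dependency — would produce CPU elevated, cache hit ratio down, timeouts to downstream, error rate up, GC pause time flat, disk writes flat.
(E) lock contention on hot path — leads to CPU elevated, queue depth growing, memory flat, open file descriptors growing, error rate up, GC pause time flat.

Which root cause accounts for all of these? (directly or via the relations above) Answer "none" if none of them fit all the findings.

For each candidate, compare predicted effects to what was observed:
(A) runaway worker thread — CPU elevated ✓; memory climbing ✓; error rate up ✓; GC pause time flat ✓; connection count growing ✗
(B) connection leak — CPU elevated ✓; memory climbing ✓ (via thread count growing → request latency up → memory climbing); error rate up ✓; GC pause time flat ✓; connection count growing ✓
(C) thread-pool exhaustion — CPU elevated ✗; memory climbing ✗; error rate up ✓; GC pause time flat ✓; connection count growing ✗
(D) slow downstream dependency — CPU elevated ✓; memory climbing ✗; error rate up ✓; GC pause time flat ✓; connection count growing ✗
(E) lock contention on hot path — CPU elevated ✓; memory climbing ✗; error rate up ✓; GC pause time flat ✓; connection count growing ✗
(B) is the only candidate with no mismatches.

B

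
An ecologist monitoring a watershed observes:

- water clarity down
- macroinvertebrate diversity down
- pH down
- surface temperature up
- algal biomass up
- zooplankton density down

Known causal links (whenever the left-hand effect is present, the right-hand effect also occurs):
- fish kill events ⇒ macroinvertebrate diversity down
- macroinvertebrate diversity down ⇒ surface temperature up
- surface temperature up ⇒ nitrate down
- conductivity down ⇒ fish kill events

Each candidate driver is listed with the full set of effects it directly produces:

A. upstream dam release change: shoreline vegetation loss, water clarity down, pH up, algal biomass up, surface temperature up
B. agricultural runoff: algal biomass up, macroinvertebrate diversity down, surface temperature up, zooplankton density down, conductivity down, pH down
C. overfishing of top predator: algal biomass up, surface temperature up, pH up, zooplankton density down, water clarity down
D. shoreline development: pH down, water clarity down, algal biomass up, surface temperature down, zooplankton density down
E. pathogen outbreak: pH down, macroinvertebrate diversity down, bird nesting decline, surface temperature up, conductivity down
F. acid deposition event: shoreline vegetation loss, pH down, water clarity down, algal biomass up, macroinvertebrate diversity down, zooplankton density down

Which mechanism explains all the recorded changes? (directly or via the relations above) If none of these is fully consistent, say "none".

For each candidate, compare predicted effects to what was observed:
(A) upstream dam release change — water clarity down match; macroinvertebrate diversity down miss; pH down miss; surface temperature up match; algal biomass up match; zooplankton density down miss
(B) agricultural runoff — does not account for water clarity down
(C) overfishing of top predator — fails on macroinvertebrate diversity down, pH down (predicts pH up, not pH down)
(D) shoreline development — water clarity down match; macroinvertebrate diversity down miss; pH down match; surface temperature up miss; algal biomass up match; zooplankton density down match
(E) pathogen outbreak — water clarity down miss; macroinvertebrate diversity down match; pH down match; surface temperature up match; algal biomass up miss; zooplankton density down miss
(F) acid deposition event — water clarity down match; macroinvertebrate diversity down match; pH down match; surface temperature up match (via macroinvertebrate diversity down → surface temperature up); algal biomass up match; zooplankton density down match
(F) is the only candidate with no mismatches.

F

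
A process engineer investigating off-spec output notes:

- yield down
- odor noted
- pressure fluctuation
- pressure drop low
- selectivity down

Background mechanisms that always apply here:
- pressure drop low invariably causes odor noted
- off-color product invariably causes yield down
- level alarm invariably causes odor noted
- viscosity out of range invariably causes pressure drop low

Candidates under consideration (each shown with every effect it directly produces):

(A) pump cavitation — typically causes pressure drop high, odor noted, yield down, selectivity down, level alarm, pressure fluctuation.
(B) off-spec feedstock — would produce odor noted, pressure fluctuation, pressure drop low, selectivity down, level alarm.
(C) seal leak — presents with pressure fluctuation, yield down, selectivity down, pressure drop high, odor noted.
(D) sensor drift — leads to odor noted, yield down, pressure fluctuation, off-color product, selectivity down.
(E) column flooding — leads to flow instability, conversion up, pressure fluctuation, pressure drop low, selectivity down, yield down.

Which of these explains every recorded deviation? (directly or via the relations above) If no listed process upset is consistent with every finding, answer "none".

E

Per-candidate check:
(A) pump cavitation — fails on pressure drop low (predicts pressure drop high, not pressure drop low)
(B) off-spec feedstock — does not account for yield down
(C) seal leak — fails on pressure drop low (predicts pressure drop high, not pressure drop low)
(D) sensor drift — does not account for pressure drop low
(E) column flooding — yield down match; odor noted match (through pressure drop low → odor noted); pressure fluctuation match; pressure drop low match; selectivity down match
(E) alone accounts for all the evidence.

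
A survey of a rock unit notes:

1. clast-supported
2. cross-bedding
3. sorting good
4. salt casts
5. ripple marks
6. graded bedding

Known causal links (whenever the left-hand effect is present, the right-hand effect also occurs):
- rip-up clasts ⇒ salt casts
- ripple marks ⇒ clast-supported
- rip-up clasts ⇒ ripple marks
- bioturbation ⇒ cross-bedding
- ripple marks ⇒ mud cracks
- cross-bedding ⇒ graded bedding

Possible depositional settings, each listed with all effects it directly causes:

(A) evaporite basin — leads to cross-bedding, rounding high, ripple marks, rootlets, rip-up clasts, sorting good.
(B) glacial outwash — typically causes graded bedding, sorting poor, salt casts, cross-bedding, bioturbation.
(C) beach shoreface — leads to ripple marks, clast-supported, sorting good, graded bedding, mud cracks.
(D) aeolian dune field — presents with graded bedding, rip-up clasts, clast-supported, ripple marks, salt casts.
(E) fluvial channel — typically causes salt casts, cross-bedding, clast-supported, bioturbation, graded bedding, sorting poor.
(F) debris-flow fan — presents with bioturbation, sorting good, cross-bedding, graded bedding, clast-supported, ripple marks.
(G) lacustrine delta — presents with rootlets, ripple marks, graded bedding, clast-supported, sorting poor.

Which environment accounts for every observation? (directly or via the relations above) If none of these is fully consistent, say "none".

A

For each candidate, compare predicted effects to what was observed:
(A) evaporite basin — clast-supported ✓ (by ripple marks → clast-supported); cross-bedding ✓; sorting good ✓; salt casts ✓ (by rip-up clasts → salt casts); ripple marks ✓; graded bedding ✓ (by cross-bedding → graded bedding)
(B) glacial outwash — fails on clast-supported, sorting good, ripple marks (predicts sorting poor, not sorting good)
(C) beach shoreface — clast-supported ✓; cross-bedding ✗; sorting good ✓; salt casts ✗; ripple marks ✓; graded bedding ✓
(D) aeolian dune field — does not account for cross-bedding, sorting good
(E) fluvial channel — fails on sorting good, ripple marks (predicts sorting poor, not sorting good)
(F) debris-flow fan — does not account for salt casts
(G) lacustrine delta — clast-supported ✓; cross-bedding ✗; sorting good ✗; salt casts ✗; ripple marks ✓; graded bedding ✓
Only (A) is consistent with every observation.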